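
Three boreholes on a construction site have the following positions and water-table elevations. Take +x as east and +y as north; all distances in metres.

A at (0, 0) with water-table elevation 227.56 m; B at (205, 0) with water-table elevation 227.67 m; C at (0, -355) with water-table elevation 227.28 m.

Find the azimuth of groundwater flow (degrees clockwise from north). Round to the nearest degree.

∂h/∂x = (227.67 − 227.56) / (205 − 0) = +0.0005366
∂h/∂y = (227.28 − 227.56) / (-355 − 0) = +0.0007887
Flow direction (−∇h) has components (-0.0005366 E, -0.0007887 N).
Azimuth = atan2(E, N) = atan2(-0.0005366, -0.0007887) = 214.2° ≈ 214°.

214°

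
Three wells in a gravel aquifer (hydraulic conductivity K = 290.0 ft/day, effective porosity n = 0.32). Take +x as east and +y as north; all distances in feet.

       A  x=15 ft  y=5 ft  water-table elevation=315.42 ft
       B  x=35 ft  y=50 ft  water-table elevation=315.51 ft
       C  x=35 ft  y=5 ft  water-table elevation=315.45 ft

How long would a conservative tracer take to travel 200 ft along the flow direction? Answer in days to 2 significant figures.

110 days

With h = a·x + b·y + c and A as origin, the differences give:
  20·a + 45·b = +0.09
  20·a + 0·b = +0.03
Eliminate b (×0 and ×45, subtract): -900·a = -1.350 → a = ∂h/∂x = +0.001500
Back-substitute: b = ∂h/∂y = +0.001333.
|∇h| = √(0.001500² + 0.001333²) = 0.002007
Seepage velocity v = K·i/n = 290.0 × 0.002007 / 0.32 = 1.819 ft/day.
t = 200 / 1.819 = 110 days.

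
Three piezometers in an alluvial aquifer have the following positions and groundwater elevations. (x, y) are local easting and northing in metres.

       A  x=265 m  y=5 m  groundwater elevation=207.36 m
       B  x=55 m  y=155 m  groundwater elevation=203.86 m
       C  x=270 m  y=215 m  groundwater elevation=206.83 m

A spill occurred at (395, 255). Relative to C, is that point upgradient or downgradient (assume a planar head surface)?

Three-point gradient (reference A): Δ to B = (-210, 150, -3.50), Δ to C = (5, 210, -0.53).
∂h/∂x = +0.01462, ∂h/∂y = -0.002872 (det = -44850).
Head at (395, 255) = 207.36 + (+0.01462)·(130) + (-0.002872)·(250) = 208.54 m.
That is higher than the 206.83 m at C, so the point is upgradient.

upgradient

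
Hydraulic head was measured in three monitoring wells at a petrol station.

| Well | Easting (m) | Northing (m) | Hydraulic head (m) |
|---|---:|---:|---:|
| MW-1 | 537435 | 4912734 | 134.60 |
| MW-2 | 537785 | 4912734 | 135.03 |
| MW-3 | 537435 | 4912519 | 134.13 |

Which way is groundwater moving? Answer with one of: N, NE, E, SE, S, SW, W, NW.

SW

∂h/∂x = (135.03 − 134.60) / (537785 − 537435) = +0.001229
∂h/∂y = (134.13 − 134.60) / (4912519 − 4912734) = +0.002186
Flow = −∇h = (-0.001229 east, -0.002186 north), which points southwest.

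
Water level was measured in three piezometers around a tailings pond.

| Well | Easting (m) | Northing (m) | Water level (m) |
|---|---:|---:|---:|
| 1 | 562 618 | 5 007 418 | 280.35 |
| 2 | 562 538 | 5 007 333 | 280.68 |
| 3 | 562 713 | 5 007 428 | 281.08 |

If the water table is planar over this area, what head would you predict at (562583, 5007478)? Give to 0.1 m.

279.3 m

With h = a·x + b·y + c and 1 as origin, the differences give:
  (-80)·a + (-85)·b = +0.33
  95·a + 10·b = +0.73
Eliminate b (×10 and ×(-85), subtract): 7275·a = 65.350 → a = ∂h/∂x = +0.008983
Back-substitute: b = ∂h/∂y = -0.01234.
h(562583, 5007478) = 280.35 + (+0.008983)·(-35) + (-0.01234)·(60) = 280.35 -0.314 -0.740 = 279.295 m.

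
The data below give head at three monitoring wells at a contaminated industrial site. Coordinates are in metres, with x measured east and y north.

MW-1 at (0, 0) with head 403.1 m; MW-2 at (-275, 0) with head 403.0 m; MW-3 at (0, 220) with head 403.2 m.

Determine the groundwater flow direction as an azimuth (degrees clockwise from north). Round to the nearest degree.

∂h/∂x = (403.0 − 403.1) / (-275 − 0) = +0.0003636
∂h/∂y = (403.2 − 403.1) / (220 − 0) = +0.0004545
Flow direction (−∇h) has components (-0.0003636 E, -0.0004545 N).
Azimuth = atan2(E, N) = atan2(-0.0003636, -0.0004545) = 218.7° ≈ 219°.

219°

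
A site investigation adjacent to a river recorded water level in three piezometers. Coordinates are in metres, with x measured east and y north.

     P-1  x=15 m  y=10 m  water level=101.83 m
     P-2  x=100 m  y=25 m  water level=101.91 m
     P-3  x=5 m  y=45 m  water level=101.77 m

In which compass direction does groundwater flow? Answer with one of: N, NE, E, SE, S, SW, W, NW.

Taking P-1 as reference: P-2−P-1 = (85, 15, +0.08); P-3−P-1 = (-10, 35, -0.06).
Solve a·Δx + b·Δy = Δh: det = 85·35 − (-10)·15 = 3125.
∂h/∂x = [(+0.08)·35 − (-0.06)·15] / 3125 = +0.001184
∂h/∂y = [85·(-0.06) − (-10)·(+0.08)] / 3125 = -0.001376
Flow = −∇h = (-0.001184 east, +0.001376 north), which points northwest.

NW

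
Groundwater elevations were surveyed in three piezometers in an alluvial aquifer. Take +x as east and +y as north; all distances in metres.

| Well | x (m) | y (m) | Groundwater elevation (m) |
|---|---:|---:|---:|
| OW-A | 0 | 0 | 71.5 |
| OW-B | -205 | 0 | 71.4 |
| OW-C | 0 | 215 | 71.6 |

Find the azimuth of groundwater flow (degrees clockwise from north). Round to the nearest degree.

∂h/∂x = (71.4 − 71.5) / (-205 − 0) = +0.0004878
∂h/∂y = (71.6 − 71.5) / (215 − 0) = +0.0004651
Flow direction (−∇h) has components (-0.0004878 E, -0.0004651 N).
Azimuth = atan2(E, N) = atan2(-0.0004878, -0.0004651) = 226.4° ≈ 226°.

226°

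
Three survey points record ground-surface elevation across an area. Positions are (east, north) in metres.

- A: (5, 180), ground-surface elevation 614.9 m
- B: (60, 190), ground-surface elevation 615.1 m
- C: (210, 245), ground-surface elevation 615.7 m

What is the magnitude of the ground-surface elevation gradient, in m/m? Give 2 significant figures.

Differences from A: to B (Δx, Δy, Δh) = (55, 10, +0.2); to C = (205, 65, +0.8).
Determinant of the coordinate differences = 55·65 − 205·10 = 1525.
∂z/∂x = [(+0.2)·65 − (+0.8)·10] / 1525 = +0.003279
∂z/∂y = [55·(+0.8) − 205·(+0.2)] / 1525 = +0.001967
|∇f| = √(0.003279² + 0.001967²) = 0.003824 m/m

0.0038 m/m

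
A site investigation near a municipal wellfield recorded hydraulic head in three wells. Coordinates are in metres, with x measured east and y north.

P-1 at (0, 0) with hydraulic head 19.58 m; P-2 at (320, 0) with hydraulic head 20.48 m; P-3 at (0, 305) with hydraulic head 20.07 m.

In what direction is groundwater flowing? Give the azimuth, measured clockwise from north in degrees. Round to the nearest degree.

∂h/∂x = (20.48 − 19.58) / (320 − 0) = +0.002813
∂h/∂y = (20.07 − 19.58) / (305 − 0) = +0.001607
Flow direction (−∇h) has components (-0.002813 E, -0.001607 N).
Azimuth = atan2(E, N) = atan2(-0.002813, -0.001607) = 240.3° ≈ 240°.

240°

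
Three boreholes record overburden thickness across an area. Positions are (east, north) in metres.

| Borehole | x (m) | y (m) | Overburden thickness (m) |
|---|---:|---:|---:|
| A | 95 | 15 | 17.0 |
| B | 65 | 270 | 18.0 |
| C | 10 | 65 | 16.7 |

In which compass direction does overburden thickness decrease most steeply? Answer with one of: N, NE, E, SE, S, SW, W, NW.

SW

Differences from A: to B (Δx, Δy, Δh) = (-30, 255, +1.0); to C = (-85, 50, -0.3).
Determinant of the coordinate differences = (-30)·50 − (-85)·255 = 20175.
∂d/∂x = [(+1.0)·50 − (-0.3)·255] / 20175 = +0.006270
∂d/∂y = [(-30)·(-0.3) − (-85)·(+1.0)] / 20175 = +0.004659
Steepest decrease is along −∇f = (-0.006270 E, -0.004659 N) → southwest.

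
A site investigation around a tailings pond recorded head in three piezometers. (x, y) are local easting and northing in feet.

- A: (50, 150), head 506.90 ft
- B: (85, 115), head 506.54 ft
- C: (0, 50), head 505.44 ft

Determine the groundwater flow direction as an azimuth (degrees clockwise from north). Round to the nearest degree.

192°

With h = a·x + b·y + c and A as origin, the differences give:
  35·a + (-35)·b = -0.36
  (-50)·a + (-100)·b = -1.46
Eliminate b (×(-100) and ×(-35), subtract): -5250·a = -15.100 → a = ∂h/∂x = +0.002876
Back-substitute: b = ∂h/∂y = +0.01316.
Flow direction (−∇h) has components (-0.002876 E, -0.01316 N).
Azimuth = atan2(E, N) = atan2(-0.002876, -0.01316) = 192.3° ≈ 192°.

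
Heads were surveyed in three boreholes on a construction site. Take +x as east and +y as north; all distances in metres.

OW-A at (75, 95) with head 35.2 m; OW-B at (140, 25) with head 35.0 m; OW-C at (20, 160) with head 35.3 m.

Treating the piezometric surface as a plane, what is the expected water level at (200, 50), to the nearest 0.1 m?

33.7 m

With h = a·x + b·y + c and OW-A as origin, the differences give:
  65·a + (-70)·b = -0.2
  (-55)·a + 65·b = +0.1
Eliminate b (×65 and ×(-70), subtract): 375·a = -6.00 → a = ∂h/∂x = -0.01600
Back-substitute: b = ∂h/∂y = -0.01200.
h(200, 50) = 35.2 + (-0.01600)·(125) + (-0.01200)·(-45) = 35.2 -2.000 +0.540 = 33.740 m.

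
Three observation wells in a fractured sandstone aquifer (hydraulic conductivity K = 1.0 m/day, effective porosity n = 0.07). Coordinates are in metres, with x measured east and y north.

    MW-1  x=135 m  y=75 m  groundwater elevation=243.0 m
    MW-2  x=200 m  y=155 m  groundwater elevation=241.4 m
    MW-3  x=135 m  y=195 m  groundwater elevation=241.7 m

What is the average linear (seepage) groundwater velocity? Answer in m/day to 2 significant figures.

0.22 m/day

Differences from MW-1: to MW-2 (Δx, Δy, Δh) = (65, 80, -1.6); to MW-3 = (0, 120, -1.3).
Determinant of the coordinate differences = 65·120 − 0·80 = 7800.
∂h/∂x = [(-1.6)·120 − (-1.3)·80] / 7800 = -0.01128
∂h/∂y = [65·(-1.3) − 0·(-1.6)] / 7800 = -0.01083
|∇h| = √(-0.01128² + -0.01083²) = 0.01564
Seepage velocity v = K·i/n = 1.0 × 0.01564 / 0.07 = 0.2234 m/day.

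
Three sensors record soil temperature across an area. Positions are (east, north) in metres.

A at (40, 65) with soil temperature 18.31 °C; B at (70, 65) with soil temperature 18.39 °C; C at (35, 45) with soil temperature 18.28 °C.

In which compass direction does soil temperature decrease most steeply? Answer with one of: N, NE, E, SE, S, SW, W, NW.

W

Three-point gradient (reference A): Δ to B = (30, 0, +0.08), Δ to C = (-5, -20, -0.03).
∂T/∂x = +0.002667, ∂T/∂y = +0.0008333 (det = -600).
Steepest decrease is along −∇f = (-0.002667 E, -0.0008333 N) → west.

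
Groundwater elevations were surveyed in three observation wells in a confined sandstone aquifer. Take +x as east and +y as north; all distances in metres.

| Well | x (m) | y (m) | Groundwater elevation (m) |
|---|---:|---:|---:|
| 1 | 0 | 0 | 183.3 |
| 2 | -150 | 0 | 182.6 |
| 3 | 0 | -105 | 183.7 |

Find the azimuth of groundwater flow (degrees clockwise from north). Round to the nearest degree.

∂h/∂x = (182.6 − 183.3) / (-150 − 0) = +0.004667
∂h/∂y = (183.7 − 183.3) / (-105 − 0) = -0.003810
Flow direction (−∇h) has components (-0.004667 E, +0.003810 N).
Azimuth = atan2(E, N) = atan2(-0.004667, +0.003810) = 309.2° ≈ 309°.

309°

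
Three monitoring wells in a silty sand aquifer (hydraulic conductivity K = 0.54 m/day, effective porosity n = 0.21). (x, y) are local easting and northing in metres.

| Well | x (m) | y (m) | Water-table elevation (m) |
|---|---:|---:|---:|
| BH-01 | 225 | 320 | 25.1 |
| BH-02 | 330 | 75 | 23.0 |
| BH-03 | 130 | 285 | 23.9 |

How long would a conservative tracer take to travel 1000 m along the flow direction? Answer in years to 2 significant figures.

Differences from BH-01: to BH-02 (Δx, Δy, Δh) = (105, -245, -2.1); to BH-03 = (-95, -35, -1.2).
Solve a·Δx + b·Δy = Δh: det = 105·(-35) − (-95)·(-245) = -26950.
∂h/∂x = [(-2.1)·(-35) − (-1.2)·(-245)] / -26950 = +0.008182
∂h/∂y = [105·(-1.2) − (-95)·(-2.1)] / -26950 = +0.01208
|∇h| = √(0.008182² + 0.01208²) = 0.01459
Seepage velocity v = K·i/n = 0.54 × 0.01459 / 0.21 = 0.03752 m/day.
t = 1000 / 0.03752 = 2.665e+04 days = 73 years.

73 years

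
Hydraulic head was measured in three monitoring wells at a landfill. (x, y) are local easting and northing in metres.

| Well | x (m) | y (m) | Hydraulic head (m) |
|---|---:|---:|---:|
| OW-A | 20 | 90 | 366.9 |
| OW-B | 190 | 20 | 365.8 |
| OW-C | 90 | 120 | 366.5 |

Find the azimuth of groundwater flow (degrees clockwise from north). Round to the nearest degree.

Differences from OW-A: to OW-B (Δx, Δy, Δh) = (170, -70, -1.1); to OW-C = (70, 30, -0.4).
Solve a·Δx + b·Δy = Δh: det = 170·30 − 70·(-70) = 10000.
∂h/∂x = [(-1.1)·30 − (-0.4)·(-70)] / 10000 = -0.006100
∂h/∂y = [170·(-0.4) − 70·(-1.1)] / 10000 = +0.0009000
Flow direction (−∇h) has components (+0.006100 E, -0.0009000 N).
Azimuth = atan2(E, N) = atan2(+0.006100, -0.0009000) = 98.4° ≈ 098°.

098°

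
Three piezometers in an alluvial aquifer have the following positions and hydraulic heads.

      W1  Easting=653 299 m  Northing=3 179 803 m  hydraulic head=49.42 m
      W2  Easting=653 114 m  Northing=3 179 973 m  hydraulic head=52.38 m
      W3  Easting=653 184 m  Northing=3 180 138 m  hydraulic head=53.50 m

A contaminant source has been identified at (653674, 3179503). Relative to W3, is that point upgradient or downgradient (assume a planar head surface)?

Taking W1 as reference: W2−W1 = (-185, 170, +2.96); W3−W1 = (-115, 335, +4.08).
Solve a·Δx + b·Δy = Δh: det = (-185)·335 − (-115)·170 = -42425.
∂h/∂x = [(+2.96)·335 − (+4.08)·170] / -42425 = -0.007024
∂h/∂y = [(-185)·(+4.08) − (-115)·(+2.96)] / -42425 = +0.009768
Head at (653674, 3179503) = 49.42 + (-0.007024)·(375) + (+0.009768)·(-300) = 43.86 m.
That is lower than the 53.50 m at W3, so the point is downgradient.

downgradient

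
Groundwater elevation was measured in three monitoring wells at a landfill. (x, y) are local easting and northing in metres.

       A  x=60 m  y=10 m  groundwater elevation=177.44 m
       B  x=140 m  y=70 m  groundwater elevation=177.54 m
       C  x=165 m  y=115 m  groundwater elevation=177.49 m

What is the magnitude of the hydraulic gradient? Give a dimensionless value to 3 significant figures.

0.00473

Three-point gradient (reference A): Δ to B = (80, 60, +0.10), Δ to C = (105, 105, +0.05).
∂h/∂x = +0.003571, ∂h/∂y = -0.003095 (det = 2100).
|∇h| = √(0.003571² + -0.003095²) = 0.004726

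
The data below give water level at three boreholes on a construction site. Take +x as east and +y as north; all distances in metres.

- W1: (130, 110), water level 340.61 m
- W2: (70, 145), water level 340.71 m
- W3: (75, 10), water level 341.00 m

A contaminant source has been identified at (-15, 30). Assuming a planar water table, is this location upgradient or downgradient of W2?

upgradient

With h = a·x + b·y + c and W1 as origin, the differences give:
  (-60)·a + 35·b = +0.10
  (-55)·a + (-100)·b = +0.39
Eliminate b (×(-100) and ×35, subtract): 7925·a = -23.650 → a = ∂h/∂x = -0.002984
Back-substitute: b = ∂h/∂y = -0.002259.
Head at (-15, 30) = 340.61 + (-0.002984)·(-145) + (-0.002259)·(-80) = 341.22 m.
That is higher than the 340.71 m at W2, so the point is upgradient.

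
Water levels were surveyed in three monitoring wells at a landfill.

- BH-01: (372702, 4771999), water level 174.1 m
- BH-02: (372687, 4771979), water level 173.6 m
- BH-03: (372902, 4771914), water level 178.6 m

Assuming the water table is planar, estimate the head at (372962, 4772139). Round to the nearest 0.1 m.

181.5 m

Differences from BH-01: to BH-02 (Δx, Δy, Δh) = (-15, -20, -0.5); to BH-03 = (200, -85, +4.5).
Solve a·Δx + b·Δy = Δh: det = (-15)·(-85) − 200·(-20) = 5275.
∂h/∂x = [(-0.5)·(-85) − (+4.5)·(-20)] / 5275 = +0.02512
∂h/∂y = [(-15)·(+4.5) − 200·(-0.5)] / 5275 = +0.006161
h(372962, 4772139) = 174.1 + (+0.02512)·(260) + (+0.006161)·(140) = 174.1 +6.531 +0.863 = 181.493 m.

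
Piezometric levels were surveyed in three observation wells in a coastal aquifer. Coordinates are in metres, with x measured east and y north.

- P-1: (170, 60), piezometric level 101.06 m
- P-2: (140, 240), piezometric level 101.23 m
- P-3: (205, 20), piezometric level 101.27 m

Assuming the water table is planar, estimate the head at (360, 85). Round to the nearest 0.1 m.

102.8 m

Three-point gradient (reference P-1): Δ to P-2 = (-30, 180, +0.17), Δ to P-3 = (35, -40, +0.21).
∂h/∂x = +0.008745, ∂h/∂y = +0.002402 (det = -5100).
h(360, 85) = 101.06 + (+0.008745)·(190) + (+0.002402)·(25) = 101.06 +1.662 +0.060 = 102.782 m.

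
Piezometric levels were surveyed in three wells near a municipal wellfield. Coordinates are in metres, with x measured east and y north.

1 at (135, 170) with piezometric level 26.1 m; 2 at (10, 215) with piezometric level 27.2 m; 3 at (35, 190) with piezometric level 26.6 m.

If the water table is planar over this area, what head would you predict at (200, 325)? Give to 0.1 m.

29.8 m

Differences from 1: to 2 (Δx, Δy, Δh) = (-125, 45, +1.1); to 3 = (-100, 20, +0.5).
Determinant of the coordinate differences = (-125)·20 − (-100)·45 = 2000.
∂h/∂x = [(+1.1)·20 − (+0.5)·45] / 2000 = -0.0002500
∂h/∂y = [(-125)·(+0.5) − (-100)·(+1.1)] / 2000 = +0.02375
h(200, 325) = 26.1 + (-0.0002500)·(65) + (+0.02375)·(155) = 26.1 -0.016 +3.681 = 29.765 m.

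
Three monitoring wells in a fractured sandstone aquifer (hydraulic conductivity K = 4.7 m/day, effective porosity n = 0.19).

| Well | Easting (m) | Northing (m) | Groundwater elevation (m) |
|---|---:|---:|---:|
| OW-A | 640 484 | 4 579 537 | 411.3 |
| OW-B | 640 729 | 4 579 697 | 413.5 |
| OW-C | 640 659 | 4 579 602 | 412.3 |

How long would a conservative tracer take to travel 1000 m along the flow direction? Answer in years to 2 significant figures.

Taking OW-A as reference: OW-B−OW-A = (245, 160, +2.2); OW-C−OW-A = (175, 65, +1.0).
Determinant of the coordinate differences = 245·65 − 175·160 = -12075.
∂h/∂x = [(+2.2)·65 − (+1.0)·160] / -12075 = +0.001408
∂h/∂y = [245·(+1.0) − 175·(+2.2)] / -12075 = +0.01159
|∇h| = √(0.001408² + 0.01159²) = 0.01168
Seepage velocity v = K·i/n = 4.7 × 0.01168 / 0.19 = 0.2889 m/day.
t = 1000 / 0.2889 = 3461 days = 9.48 years.

9.5 years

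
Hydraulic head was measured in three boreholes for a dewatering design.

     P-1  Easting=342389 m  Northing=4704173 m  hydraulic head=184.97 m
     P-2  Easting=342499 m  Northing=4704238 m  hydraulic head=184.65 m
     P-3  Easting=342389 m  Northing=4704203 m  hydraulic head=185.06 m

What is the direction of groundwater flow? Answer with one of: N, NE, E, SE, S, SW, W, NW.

With h = a·x + b·y + c and P-1 as origin, the differences give:
  110·a + 65·b = -0.32
  0·a + 30·b = +0.09
Eliminate b (×30 and ×65, subtract): 3300·a = -15.450 → a = ∂h/∂x = -0.004682
Back-substitute: b = ∂h/∂y = +0.003000.
Flow = −∇h = (+0.004682 east, -0.003000 north), which points southeast.

SE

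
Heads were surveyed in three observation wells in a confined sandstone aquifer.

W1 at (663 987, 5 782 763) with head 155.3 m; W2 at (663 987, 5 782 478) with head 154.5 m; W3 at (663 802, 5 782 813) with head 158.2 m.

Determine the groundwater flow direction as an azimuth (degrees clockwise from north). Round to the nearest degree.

101°

Differences from W1: to W2 (Δx, Δy, Δh) = (0, -285, -0.8); to W3 = (-185, 50, +2.9).
Solve a·Δx + b·Δy = Δh: det = 0·50 − (-185)·(-285) = -52725.
∂h/∂x = [(-0.8)·50 − (+2.9)·(-285)] / -52725 = -0.01492
∂h/∂y = [0·(+2.9) − (-185)·(-0.8)] / -52725 = +0.002807
Flow direction (−∇h) has components (+0.01492 E, -0.002807 N).
Azimuth = atan2(E, N) = atan2(+0.01492, -0.002807) = 100.7° ≈ 101°.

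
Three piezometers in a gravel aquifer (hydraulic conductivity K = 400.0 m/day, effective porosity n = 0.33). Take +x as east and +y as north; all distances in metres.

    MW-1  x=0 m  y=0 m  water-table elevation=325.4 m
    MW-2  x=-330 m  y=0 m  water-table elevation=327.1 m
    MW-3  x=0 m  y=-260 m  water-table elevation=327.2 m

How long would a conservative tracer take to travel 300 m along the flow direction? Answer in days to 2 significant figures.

29 days

∂h/∂x = (327.1 − 325.4) / (-330 − 0) = -0.005152
∂h/∂y = (327.2 − 325.4) / (-260 − 0) = -0.006923
|∇h| = √(-0.005152² + -0.006923²) = 0.00863
Seepage velocity v = K·i/n = 400.0 × 0.00863 / 0.33 = 10.46 m/day.
t = 300 / 10.46 = 28.68 days.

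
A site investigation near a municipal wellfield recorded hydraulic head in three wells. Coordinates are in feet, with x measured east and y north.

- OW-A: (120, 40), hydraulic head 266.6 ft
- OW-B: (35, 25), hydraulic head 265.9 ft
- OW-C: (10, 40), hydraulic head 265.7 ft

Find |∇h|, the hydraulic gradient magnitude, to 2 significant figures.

With h = a·x + b·y + c and OW-A as origin, the differences give:
  (-85)·a + (-15)·b = -0.7
  (-110)·a + 0·b = -0.9
Eliminate b (×0 and ×(-15), subtract): -1650·a = -13.50 → a = ∂h/∂x = +0.008182
Back-substitute: b = ∂h/∂y = +0.0003030.
|∇h| = √(0.008182² + 0.0003030²) = 0.008188

0.0082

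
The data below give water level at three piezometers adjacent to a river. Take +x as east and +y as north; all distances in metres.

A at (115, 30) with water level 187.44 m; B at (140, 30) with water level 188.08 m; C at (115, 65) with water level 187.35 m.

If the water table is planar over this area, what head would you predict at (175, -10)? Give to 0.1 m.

With h = a·x + b·y + c and A as origin, the differences give:
  25·a + 0·b = +0.64
  0·a + 35·b = -0.09
Eliminate b (×35 and ×0, subtract): 875·a = 22.400 → a = ∂h/∂x = +0.02560
Back-substitute: b = ∂h/∂y = -0.002571.
h(175, -10) = 187.44 + (+0.02560)·(60) + (-0.002571)·(-40) = 187.44 +1.536 +0.103 = 189.079 m.

189.1 m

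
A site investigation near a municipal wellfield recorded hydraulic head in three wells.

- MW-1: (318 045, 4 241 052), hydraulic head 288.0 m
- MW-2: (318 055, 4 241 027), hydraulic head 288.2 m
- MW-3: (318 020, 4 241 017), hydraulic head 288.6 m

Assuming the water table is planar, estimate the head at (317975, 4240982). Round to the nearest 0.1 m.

Differences from MW-1: to MW-2 (Δx, Δy, Δh) = (10, -25, +0.2); to MW-3 = (-25, -35, +0.6).
Determinant of the coordinate differences = 10·(-35) − (-25)·(-25) = -975.
∂h/∂x = [(+0.2)·(-35) − (+0.6)·(-25)] / -975 = -0.008205
∂h/∂y = [10·(+0.6) − (-25)·(+0.2)] / -975 = -0.01128
h(317975, 4240982) = 288.0 + (-0.008205)·(-70) + (-0.01128)·(-70) = 288.0 +0.574 +0.790 = 289.364 m.

289.4 m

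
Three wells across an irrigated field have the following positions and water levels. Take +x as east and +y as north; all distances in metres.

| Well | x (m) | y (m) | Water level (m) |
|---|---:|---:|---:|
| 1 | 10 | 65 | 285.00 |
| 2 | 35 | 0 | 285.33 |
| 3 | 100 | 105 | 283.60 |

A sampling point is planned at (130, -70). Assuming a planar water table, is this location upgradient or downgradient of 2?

downgradient

With h = a·x + b·y + c and 1 as origin, the differences give:
  25·a + (-65)·b = +0.33
  90·a + 40·b = -1.40
Eliminate b (×40 and ×(-65), subtract): 6850·a = -77.800 → a = ∂h/∂x = -0.01136
Back-substitute: b = ∂h/∂y = -0.009445.
Head at (130, -70) = 285.00 + (-0.01136)·(120) + (-0.009445)·(-135) = 284.91 m.
That is lower than the 285.33 m at 2, so the point is downgradient.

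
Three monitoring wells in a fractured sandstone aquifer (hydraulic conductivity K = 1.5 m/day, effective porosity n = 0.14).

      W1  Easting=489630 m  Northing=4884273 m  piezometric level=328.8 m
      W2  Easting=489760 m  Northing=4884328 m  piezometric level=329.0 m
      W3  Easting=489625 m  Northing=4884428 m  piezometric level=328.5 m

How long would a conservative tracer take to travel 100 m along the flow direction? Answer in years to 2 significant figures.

Differences from W1: to W2 (Δx, Δy, Δh) = (130, 55, +0.2); to W3 = (-5, 155, -0.3).
Solve a·Δx + b·Δy = Δh: det = 130·155 − (-5)·55 = 20425.
∂h/∂x = [(+0.2)·155 − (-0.3)·55] / 20425 = +0.002326
∂h/∂y = [130·(-0.3) − (-5)·(+0.2)] / 20425 = -0.001860
|∇h| = √(0.002326² + -0.001860²) = 0.002978
Seepage velocity v = K·i/n = 1.5 × 0.002978 / 0.14 = 0.03191 m/day.
t = 100 / 0.03191 = 3134 days = 8.58 years.

8.6 years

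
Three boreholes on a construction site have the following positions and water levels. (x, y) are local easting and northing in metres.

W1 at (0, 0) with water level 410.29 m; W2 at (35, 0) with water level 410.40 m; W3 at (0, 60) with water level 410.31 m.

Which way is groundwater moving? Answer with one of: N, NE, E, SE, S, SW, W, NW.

W

∂h/∂x = (410.40 − 410.29) / (35 − 0) = +0.003143
∂h/∂y = (410.31 − 410.29) / (60 − 0) = +0.0003333
Flow = −∇h = (-0.003143 east, -0.0003333 north), which points west.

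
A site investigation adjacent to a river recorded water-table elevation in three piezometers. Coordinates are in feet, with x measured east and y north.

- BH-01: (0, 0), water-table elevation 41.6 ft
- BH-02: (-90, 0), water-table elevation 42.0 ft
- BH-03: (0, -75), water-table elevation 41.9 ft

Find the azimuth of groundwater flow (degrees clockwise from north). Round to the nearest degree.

048°

∂h/∂x = (42.0 − 41.6) / (-90 − 0) = -0.004444
∂h/∂y = (41.9 − 41.6) / (-75 − 0) = -0.004000
Flow direction (−∇h) has components (+0.004444 E, +0.004000 N).
Azimuth = atan2(E, N) = atan2(+0.004444, +0.004000) = 48.0° ≈ 048°.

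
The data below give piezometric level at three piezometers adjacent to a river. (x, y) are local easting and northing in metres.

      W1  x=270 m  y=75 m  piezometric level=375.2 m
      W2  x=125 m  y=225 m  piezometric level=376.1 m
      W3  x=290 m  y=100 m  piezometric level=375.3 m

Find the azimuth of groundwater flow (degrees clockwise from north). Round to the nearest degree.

167°

Three-point gradient (reference W1): Δ to W2 = (-145, 150, +0.9), Δ to W3 = (20, 25, +0.1).
∂h/∂x = -0.001132, ∂h/∂y = +0.004906 (det = -6625).
Flow direction (−∇h) has components (+0.001132 E, -0.004906 N).
Azimuth = atan2(E, N) = atan2(+0.001132, -0.004906) = 167.0° ≈ 167°.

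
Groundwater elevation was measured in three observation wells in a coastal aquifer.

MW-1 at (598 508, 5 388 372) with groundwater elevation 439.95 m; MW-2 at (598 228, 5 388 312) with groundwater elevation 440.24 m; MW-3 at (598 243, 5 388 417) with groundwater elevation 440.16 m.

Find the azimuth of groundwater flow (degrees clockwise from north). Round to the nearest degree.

With h = a·x + b·y + c and MW-1 as origin, the differences give:
  (-280)·a + (-60)·b = +0.29
  (-265)·a + 45·b = +0.21
Eliminate b (×45 and ×(-60), subtract): -28500·a = 25.650 → a = ∂h/∂x = -0.0009000
Back-substitute: b = ∂h/∂y = -0.0006333.
Flow direction (−∇h) has components (+0.0009000 E, +0.0006333 N).
Azimuth = atan2(E, N) = atan2(+0.0009000, +0.0006333) = 54.9° ≈ 055°.

055°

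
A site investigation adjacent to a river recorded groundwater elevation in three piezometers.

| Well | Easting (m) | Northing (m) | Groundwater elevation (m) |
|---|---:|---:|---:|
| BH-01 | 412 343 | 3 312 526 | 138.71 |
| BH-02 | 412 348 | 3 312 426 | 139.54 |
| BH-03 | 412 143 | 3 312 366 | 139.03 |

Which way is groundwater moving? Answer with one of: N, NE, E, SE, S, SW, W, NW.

NW

With h = a·x + b·y + c and BH-01 as origin, the differences give:
  5·a + (-100)·b = +0.83
  (-200)·a + (-160)·b = +0.32
Eliminate b (×(-160) and ×(-100), subtract): -20800·a = -100.800 → a = ∂h/∂x = +0.004846
Back-substitute: b = ∂h/∂y = -0.008058.
Flow = −∇h = (-0.004846 east, +0.008058 north), which points northwest.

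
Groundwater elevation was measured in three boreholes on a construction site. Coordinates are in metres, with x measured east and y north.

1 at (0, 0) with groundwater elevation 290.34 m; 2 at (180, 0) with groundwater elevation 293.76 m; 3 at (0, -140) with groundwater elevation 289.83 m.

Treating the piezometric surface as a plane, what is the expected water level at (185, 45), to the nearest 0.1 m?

294.0 m

∂h/∂x = (293.76 − 290.34) / (180 − 0) = +0.01900
∂h/∂y = (289.83 − 290.34) / (-140 − 0) = +0.003643
h(185, 45) = 290.34 + (+0.01900)·(185) + (+0.003643)·(45) = 290.34 +3.515 +0.164 = 294.019 m.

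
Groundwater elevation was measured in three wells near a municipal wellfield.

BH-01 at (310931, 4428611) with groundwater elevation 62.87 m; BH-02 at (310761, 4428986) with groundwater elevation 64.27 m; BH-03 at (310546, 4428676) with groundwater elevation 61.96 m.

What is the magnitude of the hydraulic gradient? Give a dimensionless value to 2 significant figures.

With h = a·x + b·y + c and BH-01 as origin, the differences give:
  (-170)·a + 375·b = +1.40
  (-385)·a + 65·b = -0.91
Eliminate b (×65 and ×375, subtract): 133325·a = 432.250 → a = ∂h/∂x = +0.003242
Back-substitute: b = ∂h/∂y = +0.005203.
|∇h| = √(0.003242² + 0.005203²) = 0.00613

0.0061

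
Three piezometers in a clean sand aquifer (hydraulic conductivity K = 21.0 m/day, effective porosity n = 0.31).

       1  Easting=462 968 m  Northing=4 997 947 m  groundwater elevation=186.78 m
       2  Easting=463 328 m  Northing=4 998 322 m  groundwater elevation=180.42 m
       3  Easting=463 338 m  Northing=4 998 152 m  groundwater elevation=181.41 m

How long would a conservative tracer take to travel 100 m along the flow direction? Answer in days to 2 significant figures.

Three-point gradient (reference 1): Δ to 2 = (360, 375, -6.36), Δ to 3 = (370, 205, -5.37).
∂h/∂x = -0.01093, ∂h/∂y = -0.006467 (det = -64950).
|∇h| = √(-0.01093² + -0.006467²) = 0.0127
Seepage velocity v = K·i/n = 21.0 × 0.0127 / 0.31 = 0.8603 m/day.
t = 100 / 0.8603 = 116.2 days.

120 days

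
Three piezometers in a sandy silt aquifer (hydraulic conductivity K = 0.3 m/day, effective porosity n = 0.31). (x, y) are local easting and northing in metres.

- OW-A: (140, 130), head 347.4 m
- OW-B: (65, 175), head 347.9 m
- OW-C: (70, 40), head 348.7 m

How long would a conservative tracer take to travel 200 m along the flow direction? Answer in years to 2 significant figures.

46 years

Taking OW-A as reference: OW-B−OW-A = (-75, 45, +0.5); OW-C−OW-A = (-70, -90, +1.3).
Solve a·Δx + b·Δy = Δh: det = (-75)·(-90) − (-70)·45 = 9900.
∂h/∂x = [(+0.5)·(-90) − (+1.3)·45] / 9900 = -0.01045
∂h/∂y = [(-75)·(+1.3) − (-70)·(+0.5)] / 9900 = -0.006313
|∇h| = √(-0.01045² + -0.006313²) = 0.01221
Seepage velocity v = K·i/n = 0.3 × 0.01221 / 0.31 = 0.01182 m/day.
t = 200 / 0.01182 = 1.692e+04 days = 46.3 years.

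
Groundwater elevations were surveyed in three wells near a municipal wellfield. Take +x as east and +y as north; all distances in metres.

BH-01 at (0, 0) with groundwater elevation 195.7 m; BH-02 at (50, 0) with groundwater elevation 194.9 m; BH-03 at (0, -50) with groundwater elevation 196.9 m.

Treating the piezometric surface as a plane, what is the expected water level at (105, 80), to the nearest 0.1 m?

192.1 m

∂h/∂x = (194.9 − 195.7) / (50 − 0) = -0.01600
∂h/∂y = (196.9 − 195.7) / (-50 − 0) = -0.02400
h(105, 80) = 195.7 + (-0.01600)·(105) + (-0.02400)·(80) = 195.7 -1.680 -1.920 = 192.100 m.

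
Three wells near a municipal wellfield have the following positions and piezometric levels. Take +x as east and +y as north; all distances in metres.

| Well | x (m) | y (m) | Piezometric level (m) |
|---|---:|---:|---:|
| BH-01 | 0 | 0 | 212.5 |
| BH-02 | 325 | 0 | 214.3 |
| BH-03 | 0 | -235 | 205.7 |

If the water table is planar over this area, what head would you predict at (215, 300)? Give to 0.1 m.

222.4 m

∂h/∂x = (214.3 − 212.5) / (325 − 0) = +0.005538
∂h/∂y = (205.7 − 212.5) / (-235 − 0) = +0.02894
h(215, 300) = 212.5 + (+0.005538)·(215) + (+0.02894)·(300) = 212.5 +1.191 +8.681 = 222.372 m.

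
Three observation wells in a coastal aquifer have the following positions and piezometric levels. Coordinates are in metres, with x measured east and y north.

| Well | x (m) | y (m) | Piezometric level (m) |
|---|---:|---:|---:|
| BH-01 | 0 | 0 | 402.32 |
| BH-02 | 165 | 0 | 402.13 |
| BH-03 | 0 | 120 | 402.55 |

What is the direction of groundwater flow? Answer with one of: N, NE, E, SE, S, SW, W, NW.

∂h/∂x = (402.13 − 402.32) / (165 − 0) = -0.001152
∂h/∂y = (402.55 − 402.32) / (120 − 0) = +0.001917
Flow = −∇h = (+0.001152 east, -0.001917 north), which points southeast.

SE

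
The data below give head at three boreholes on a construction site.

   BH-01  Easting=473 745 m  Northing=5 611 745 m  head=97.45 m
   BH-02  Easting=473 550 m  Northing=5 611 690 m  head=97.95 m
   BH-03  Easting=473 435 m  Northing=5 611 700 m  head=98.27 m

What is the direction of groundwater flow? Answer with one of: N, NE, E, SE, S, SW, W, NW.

With h = a·x + b·y + c and BH-01 as origin, the differences give:
  (-195)·a + (-55)·b = +0.50
  (-310)·a + (-45)·b = +0.82
Eliminate b (×(-45) and ×(-55), subtract): -8275·a = 22.600 → a = ∂h/∂x = -0.002731
Back-substitute: b = ∂h/∂y = +0.0005921.
Flow = −∇h = (+0.002731 east, -0.0005921 north), which points east.

E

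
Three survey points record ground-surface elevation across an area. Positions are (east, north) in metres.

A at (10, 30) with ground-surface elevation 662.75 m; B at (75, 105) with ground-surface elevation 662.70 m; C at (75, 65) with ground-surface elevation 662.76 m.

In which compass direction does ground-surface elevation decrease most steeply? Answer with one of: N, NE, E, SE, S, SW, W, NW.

NW

With z = a·x + b·y + c and A as origin, the differences give:
  65·a + 75·b = -0.05
  65·a + 35·b = +0.01
Eliminate b (×35 and ×75, subtract): -2600·a = -2.500 → a = ∂z/∂x = +0.0009615
Back-substitute: b = ∂z/∂y = -0.001500.
Steepest decrease is along −∇f = (-0.0009615 E, +0.001500 N) → northwest.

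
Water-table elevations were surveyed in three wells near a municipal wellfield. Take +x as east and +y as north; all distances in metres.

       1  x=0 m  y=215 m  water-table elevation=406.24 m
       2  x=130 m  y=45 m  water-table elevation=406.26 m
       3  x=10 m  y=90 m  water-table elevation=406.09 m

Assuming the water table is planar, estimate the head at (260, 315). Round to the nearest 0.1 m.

406.9 m

Differences from 1: to 2 (Δx, Δy, Δh) = (130, -170, +0.02); to 3 = (10, -125, -0.15).
Determinant of the coordinate differences = 130·(-125) − 10·(-170) = -14550.
∂h/∂x = [(+0.02)·(-125) − (-0.15)·(-170)] / -14550 = +0.001924
∂h/∂y = [130·(-0.15) − 10·(+0.02)] / -14550 = +0.001354
h(260, 315) = 406.24 + (+0.001924)·(260) + (+0.001354)·(100) = 406.24 +0.500 +0.135 = 406.876 m.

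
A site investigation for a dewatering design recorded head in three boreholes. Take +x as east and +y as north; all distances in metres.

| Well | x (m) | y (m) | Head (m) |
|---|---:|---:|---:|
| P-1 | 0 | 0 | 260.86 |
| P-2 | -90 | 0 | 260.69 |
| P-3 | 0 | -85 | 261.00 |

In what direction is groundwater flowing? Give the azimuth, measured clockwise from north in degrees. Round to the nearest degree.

311°

∂h/∂x = (260.69 − 260.86) / (-90 − 0) = +0.001889
∂h/∂y = (261.00 − 260.86) / (-85 − 0) = -0.001647
Flow direction (−∇h) has components (-0.001889 E, +0.001647 N).
Azimuth = atan2(E, N) = atan2(-0.001889, +0.001647) = 311.1° ≈ 311°.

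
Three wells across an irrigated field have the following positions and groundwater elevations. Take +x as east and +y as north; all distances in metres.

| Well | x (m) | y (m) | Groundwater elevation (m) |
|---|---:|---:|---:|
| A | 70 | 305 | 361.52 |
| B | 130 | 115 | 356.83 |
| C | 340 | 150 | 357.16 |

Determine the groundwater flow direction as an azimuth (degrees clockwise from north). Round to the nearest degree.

Differences from A: to B (Δx, Δy, Δh) = (60, -190, -4.69); to C = (270, -155, -4.36).
Determinant of the coordinate differences = 60·(-155) − 270·(-190) = 42000.
∂h/∂x = [(-4.69)·(-155) − (-4.36)·(-190)] / 42000 = -0.002415
∂h/∂y = [60·(-4.36) − 270·(-4.69)] / 42000 = +0.02392
Flow direction (−∇h) has components (+0.002415 E, -0.02392 N).
Azimuth = atan2(E, N) = atan2(+0.002415, -0.02392) = 174.2° ≈ 174°.

174°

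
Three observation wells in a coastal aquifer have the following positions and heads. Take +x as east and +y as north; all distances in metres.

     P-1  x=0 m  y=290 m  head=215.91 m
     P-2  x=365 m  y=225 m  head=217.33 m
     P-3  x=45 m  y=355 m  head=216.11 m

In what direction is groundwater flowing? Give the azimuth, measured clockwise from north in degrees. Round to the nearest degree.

265°

With h = a·x + b·y + c and P-1 as origin, the differences give:
  365·a + (-65)·b = +1.42
  45·a + 65·b = +0.20
Eliminate b (×65 and ×(-65), subtract): 26650·a = 105.300 → a = ∂h/∂x = +0.003951
Back-substitute: b = ∂h/∂y = +0.0003415.
Flow direction (−∇h) has components (-0.003951 E, -0.0003415 N).
Azimuth = atan2(E, N) = atan2(-0.003951, -0.0003415) = 265.1° ≈ 265°.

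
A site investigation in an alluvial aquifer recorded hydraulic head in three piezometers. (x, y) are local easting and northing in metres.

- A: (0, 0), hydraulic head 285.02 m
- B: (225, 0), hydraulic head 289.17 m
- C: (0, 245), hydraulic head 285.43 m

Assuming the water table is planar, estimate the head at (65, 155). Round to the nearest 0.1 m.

∂h/∂x = (289.17 − 285.02) / (225 − 0) = +0.01844
∂h/∂y = (285.43 − 285.02) / (245 − 0) = +0.001673
h(65, 155) = 285.02 + (+0.01844)·(65) + (+0.001673)·(155) = 285.02 +1.199 +0.259 = 286.478 m.

286.5 m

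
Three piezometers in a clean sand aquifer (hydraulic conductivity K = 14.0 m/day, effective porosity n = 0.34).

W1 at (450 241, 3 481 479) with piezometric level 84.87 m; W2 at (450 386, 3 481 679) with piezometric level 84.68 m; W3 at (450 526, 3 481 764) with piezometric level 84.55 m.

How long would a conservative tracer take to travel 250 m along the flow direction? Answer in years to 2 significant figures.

Taking W1 as reference: W2−W1 = (145, 200, -0.19); W3−W1 = (285, 285, -0.32).
Solve a·Δx + b·Δy = Δh: det = 145·285 − 285·200 = -15675.
∂h/∂x = [(-0.19)·285 − (-0.32)·200] / -15675 = -0.0006284
∂h/∂y = [145·(-0.32) − 285·(-0.19)] / -15675 = -0.0004944
|∇h| = √(-0.0006284² + -0.0004944²) = 0.0007996
Seepage velocity v = K·i/n = 14.0 × 0.0007996 / 0.34 = 0.03292 m/day.
t = 250 / 0.03292 = 7594 days = 20.8 years.

21 years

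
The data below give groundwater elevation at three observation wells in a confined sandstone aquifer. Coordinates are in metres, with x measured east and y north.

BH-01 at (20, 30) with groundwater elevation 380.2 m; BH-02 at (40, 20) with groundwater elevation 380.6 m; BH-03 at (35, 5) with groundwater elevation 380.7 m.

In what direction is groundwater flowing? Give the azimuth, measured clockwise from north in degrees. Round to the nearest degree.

With h = a·x + b·y + c and BH-01 as origin, the differences give:
  20·a + (-10)·b = +0.4
  15·a + (-25)·b = +0.5
Eliminate b (×(-25) and ×(-10), subtract): -350·a = -5.00 → a = ∂h/∂x = +0.01429
Back-substitute: b = ∂h/∂y = -0.01143.
Flow direction (−∇h) has components (-0.01429 E, +0.01143 N).
Azimuth = atan2(E, N) = atan2(-0.01429, +0.01143) = 308.7° ≈ 309°.

309°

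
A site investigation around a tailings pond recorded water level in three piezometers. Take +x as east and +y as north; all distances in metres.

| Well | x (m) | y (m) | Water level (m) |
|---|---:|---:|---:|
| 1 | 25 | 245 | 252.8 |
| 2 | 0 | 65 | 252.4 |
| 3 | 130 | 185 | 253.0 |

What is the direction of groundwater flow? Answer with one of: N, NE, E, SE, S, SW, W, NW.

SW

Differences from 1: to 2 (Δx, Δy, Δh) = (-25, -180, -0.4); to 3 = (105, -60, +0.2).
Determinant of the coordinate differences = (-25)·(-60) − 105·(-180) = 20400.
∂h/∂x = [(-0.4)·(-60) − (+0.2)·(-180)] / 20400 = +0.002941
∂h/∂y = [(-25)·(+0.2) − 105·(-0.4)] / 20400 = +0.001814
Flow = −∇h = (-0.002941 east, -0.001814 north), which points southwest.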